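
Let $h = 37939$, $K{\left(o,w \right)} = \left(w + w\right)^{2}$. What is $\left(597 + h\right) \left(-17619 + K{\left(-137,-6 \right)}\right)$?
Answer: $-673416600$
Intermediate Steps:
$K{\left(o,w \right)} = 4 w^{2}$ ($K{\left(o,w \right)} = \left(2 w\right)^{2} = 4 w^{2}$)
$\left(597 + h\right) \left(-17619 + K{\left(-137,-6 \right)}\right) = \left(597 + 37939\right) \left(-17619 + 4 \left(-6\right)^{2}\right) = 38536 \left(-17619 + 4 \cdot 36\right) = 38536 \left(-17619 + 144\right) = 38536 \left(-17475\right) = -673416600$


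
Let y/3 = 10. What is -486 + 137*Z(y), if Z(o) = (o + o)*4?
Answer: 32394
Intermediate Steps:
y = 30 (y = 3*10 = 30)
Z(o) = 8*o (Z(o) = (2*o)*4 = 8*o)
-486 + 137*Z(y) = -486 + 137*(8*30) = -486 + 137*240 = -486 + 32880 = 32394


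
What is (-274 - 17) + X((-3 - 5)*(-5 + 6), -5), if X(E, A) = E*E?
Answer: -227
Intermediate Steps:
X(E, A) = E**2
(-274 - 17) + X((-3 - 5)*(-5 + 6), -5) = (-274 - 17) + ((-3 - 5)*(-5 + 6))**2 = -291 + (-8*1)**2 = -291 + (-8)**2 = -291 + 64 = -227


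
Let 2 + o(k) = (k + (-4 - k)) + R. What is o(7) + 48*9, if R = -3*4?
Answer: 414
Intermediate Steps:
R = -12
o(k) = -18 (o(k) = -2 + ((k + (-4 - k)) - 12) = -2 + (-4 - 12) = -2 - 16 = -18)
o(7) + 48*9 = -18 + 48*9 = -18 + 432 = 414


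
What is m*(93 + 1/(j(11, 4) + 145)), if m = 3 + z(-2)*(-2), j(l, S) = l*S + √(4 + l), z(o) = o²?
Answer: -5534745/11902 + 5*√15/35706 ≈ -465.03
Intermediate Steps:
j(l, S) = √(4 + l) + S*l (j(l, S) = S*l + √(4 + l) = √(4 + l) + S*l)
m = -5 (m = 3 + (-2)²*(-2) = 3 + 4*(-2) = 3 - 8 = -5)
m*(93 + 1/(j(11, 4) + 145)) = -5*(93 + 1/((√(4 + 11) + 4*11) + 145)) = -5*(93 + 1/((√15 + 44) + 145)) = -5*(93 + 1/((44 + √15) + 145)) = -5*(93 + 1/(189 + √15)) = -465 - 5/(189 + √15)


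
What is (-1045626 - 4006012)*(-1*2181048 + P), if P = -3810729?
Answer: 30268288380726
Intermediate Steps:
(-1045626 - 4006012)*(-1*2181048 + P) = (-1045626 - 4006012)*(-1*2181048 - 3810729) = -5051638*(-2181048 - 3810729) = -5051638*(-5991777) = 30268288380726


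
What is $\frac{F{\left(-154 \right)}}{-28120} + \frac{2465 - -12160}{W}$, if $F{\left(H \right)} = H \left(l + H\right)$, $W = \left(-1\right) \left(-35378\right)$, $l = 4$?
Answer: $- \frac{267090}{654493} \approx -0.40809$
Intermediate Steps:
$W = 35378$
$F{\left(H \right)} = H \left(4 + H\right)$
$\frac{F{\left(-154 \right)}}{-28120} + \frac{2465 - -12160}{W} = \frac{\left(-154\right) \left(4 - 154\right)}{-28120} + \frac{2465 - -12160}{35378} = \left(-154\right) \left(-150\right) \left(- \frac{1}{28120}\right) + \left(2465 + 12160\right) \frac{1}{35378} = 23100 \left(- \frac{1}{28120}\right) + 14625 \cdot \frac{1}{35378} = - \frac{1155}{1406} + \frac{14625}{35378} = - \frac{267090}{654493}$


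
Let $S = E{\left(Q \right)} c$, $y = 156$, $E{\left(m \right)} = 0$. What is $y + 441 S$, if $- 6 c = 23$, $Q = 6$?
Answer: $156$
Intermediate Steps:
$c = - \frac{23}{6}$ ($c = \left(- \frac{1}{6}\right) 23 = - \frac{23}{6} \approx -3.8333$)
$S = 0$ ($S = 0 \left(- \frac{23}{6}\right) = 0$)
$y + 441 S = 156 + 441 \cdot 0 = 156 + 0 = 156$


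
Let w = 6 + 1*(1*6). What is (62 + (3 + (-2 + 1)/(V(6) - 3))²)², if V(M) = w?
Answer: 32467204/6561 ≈ 4948.5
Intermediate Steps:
w = 12 (w = 6 + 1*6 = 6 + 6 = 12)
V(M) = 12
(62 + (3 + (-2 + 1)/(V(6) - 3))²)² = (62 + (3 + (-2 + 1)/(12 - 3))²)² = (62 + (3 - 1/9)²)² = (62 + (3 - 1*⅑)²)² = (62 + (3 - ⅑)²)² = (62 + (26/9)²)² = (62 + 676/81)² = (5698/81)² = 32467204/6561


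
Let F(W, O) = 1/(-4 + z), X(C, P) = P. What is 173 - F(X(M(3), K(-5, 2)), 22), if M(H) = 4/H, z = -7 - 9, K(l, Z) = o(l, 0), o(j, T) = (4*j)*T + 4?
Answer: 3461/20 ≈ 173.05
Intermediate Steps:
o(j, T) = 4 + 4*T*j (o(j, T) = 4*T*j + 4 = 4 + 4*T*j)
K(l, Z) = 4 (K(l, Z) = 4 + 4*0*l = 4 + 0 = 4)
z = -16
F(W, O) = -1/20 (F(W, O) = 1/(-4 - 16) = 1/(-20) = -1/20)
173 - F(X(M(3), K(-5, 2)), 22) = 173 - 1*(-1/20) = 173 + 1/20 = 3461/20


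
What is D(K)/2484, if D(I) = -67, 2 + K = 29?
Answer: -67/2484 ≈ -0.026973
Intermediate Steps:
K = 27 (K = -2 + 29 = 27)
D(K)/2484 = -67/2484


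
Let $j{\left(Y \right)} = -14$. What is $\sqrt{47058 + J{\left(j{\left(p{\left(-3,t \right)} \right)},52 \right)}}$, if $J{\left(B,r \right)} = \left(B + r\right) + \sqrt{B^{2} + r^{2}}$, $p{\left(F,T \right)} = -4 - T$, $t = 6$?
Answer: $\sqrt{47096 + 10 \sqrt{29}} \approx 217.14$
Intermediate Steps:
$J{\left(B,r \right)} = B + r + \sqrt{B^{2} + r^{2}}$
$\sqrt{47058 + J{\left(j{\left(p{\left(-3,t \right)} \right)},52 \right)}} = \sqrt{47058 + \left(-14 + 52 + \sqrt{\left(-14\right)^{2} + 52^{2}}\right)} = \sqrt{47058 + \left(-14 + 52 + \sqrt{196 + 2704}\right)} = \sqrt{47058 + \left(-14 + 52 + \sqrt{2900}\right)} = \sqrt{47058 + \left(-14 + 52 + 10 \sqrt{29}\right)} = \sqrt{47058 + \left(38 + 10 \sqrt{29}\right)} = \sqrt{47096 + 10 \sqrt{29}}$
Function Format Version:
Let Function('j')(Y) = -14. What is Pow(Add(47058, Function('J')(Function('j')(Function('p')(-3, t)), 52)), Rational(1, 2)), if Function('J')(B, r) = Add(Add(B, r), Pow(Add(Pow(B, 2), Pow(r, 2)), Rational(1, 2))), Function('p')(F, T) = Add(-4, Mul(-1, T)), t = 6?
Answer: Pow(Add(47096, Mul(10, Pow(29, Rational(1, 2)))), Rational(1, 2)) ≈ 217.14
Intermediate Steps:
Function('J')(B, r) = Add(B, r, Pow(Add(Pow(B, 2), Pow(r, 2)), Rational(1, 2)))
Pow(Add(47058, Function('J')(Function('j')(Function('p')(-3, t)), 52)), Rational(1, 2)) = Pow(Add(47058, Add(-14, 52, Pow(Add(Pow(-14, 2), Pow(52, 2)), Rational(1, 2)))), Rational(1, 2)) = Pow(Add(47058, Add(-14, 52, Pow(Add(196, 2704), Rational(1, 2)))), Rational(1, 2)) = Pow(Add(47058, Add(-14, 52, Pow(2900, Rational(1, 2)))), Rational(1, 2)) = Pow(Add(47058, Add(-14, 52, Mul(10, Pow(29, Rational(1, 2))))), Rational(1, 2)) = Pow(Add(47058, Add(38, Mul(10, Pow(29, Rational(1, 2))))), Rational(1, 2)) = Pow(Add(47096, Mul(10, Pow(29, Rational(1, 2)))), Rational(1, 2))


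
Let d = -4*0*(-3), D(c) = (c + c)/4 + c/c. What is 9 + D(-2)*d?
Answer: 9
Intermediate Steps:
D(c) = 1 + c/2 (D(c) = (2*c)*(¼) + 1 = c/2 + 1 = 1 + c/2)
d = 0 (d = 0*(-3) = 0)
9 + D(-2)*d = 9 + (1 + (½)*(-2))*0 = 9 + (1 - 1)*0 = 9 + 0*0 = 9 + 0 = 9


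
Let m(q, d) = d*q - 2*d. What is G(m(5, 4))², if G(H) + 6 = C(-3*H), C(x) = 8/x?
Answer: 3136/81 ≈ 38.716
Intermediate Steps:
m(q, d) = -2*d + d*q
G(H) = -6 - 8/(3*H) (G(H) = -6 + 8/((-3*H)) = -6 + 8*(-1/(3*H)) = -6 - 8/(3*H))
G(m(5, 4))² = (-6 - 8*1/(4*(-2 + 5))/3)² = (-6 - 8/(3*(4*3)))² = (-6 - 8/3/12)² = (-6 - 8/3*1/12)² = (-6 - 2/9)² = (-56/9)² = 3136/81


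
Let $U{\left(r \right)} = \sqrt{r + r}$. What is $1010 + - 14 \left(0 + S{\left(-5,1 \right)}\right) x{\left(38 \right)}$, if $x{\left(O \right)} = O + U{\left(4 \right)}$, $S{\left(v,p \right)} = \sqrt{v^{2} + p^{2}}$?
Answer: $1010 - 532 \sqrt{26} - 56 \sqrt{13} \approx -1904.6$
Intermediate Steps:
$S{\left(v,p \right)} = \sqrt{p^{2} + v^{2}}$
$U{\left(r \right)} = \sqrt{2} \sqrt{r}$ ($U{\left(r \right)} = \sqrt{2 r} = \sqrt{2} \sqrt{r}$)
$x{\left(O \right)} = O + 2 \sqrt{2}$ ($x{\left(O \right)} = O + \sqrt{2} \sqrt{4} = O + \sqrt{2} \cdot 2 = O + 2 \sqrt{2}$)
$1010 + - 14 \left(0 + S{\left(-5,1 \right)}\right) x{\left(38 \right)} = 1010 + - 14 \left(0 + \sqrt{1^{2} + \left(-5\right)^{2}}\right) \left(38 + 2 \sqrt{2}\right) = 1010 + - 14 \left(0 + \sqrt{1 + 25}\right) \left(38 + 2 \sqrt{2}\right) = 1010 + - 14 \left(0 + \sqrt{26}\right) \left(38 + 2 \sqrt{2}\right) = 1010 + - 14 \sqrt{26} \left(38 + 2 \sqrt{2}\right) = 1010 - 14 \sqrt{26} \left(38 + 2 \sqrt{2}\right)$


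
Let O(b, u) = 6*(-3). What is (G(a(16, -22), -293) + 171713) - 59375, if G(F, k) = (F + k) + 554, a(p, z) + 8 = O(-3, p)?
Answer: 112573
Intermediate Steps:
O(b, u) = -18
a(p, z) = -26 (a(p, z) = -8 - 18 = -26)
G(F, k) = 554 + F + k
(G(a(16, -22), -293) + 171713) - 59375 = ((554 - 26 - 293) + 171713) - 59375 = (235 + 171713) - 59375 = 171948 - 59375 = 112573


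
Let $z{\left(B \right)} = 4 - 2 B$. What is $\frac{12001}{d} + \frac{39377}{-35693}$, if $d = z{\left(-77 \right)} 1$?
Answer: $\frac{422130127}{5639494} \approx 74.853$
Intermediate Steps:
$d = 158$ ($d = \left(4 - -154\right) 1 = \left(4 + 154\right) 1 = 158 \cdot 1 = 158$)
$\frac{12001}{d} + \frac{39377}{-35693} = \frac{12001}{158} + \frac{39377}{-35693} = 12001 \cdot \frac{1}{158} + 39377 \left(- \frac{1}{35693}\right) = \frac{12001}{158} - \frac{39377}{35693} = \frac{422130127}{5639494}$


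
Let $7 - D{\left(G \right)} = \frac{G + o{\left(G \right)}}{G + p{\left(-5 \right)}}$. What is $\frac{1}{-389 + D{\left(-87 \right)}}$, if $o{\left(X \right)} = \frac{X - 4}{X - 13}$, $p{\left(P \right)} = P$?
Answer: $- \frac{9200}{3523009} \approx -0.0026114$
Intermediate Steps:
$o{\left(X \right)} = \frac{-4 + X}{-13 + X}$
$D{\left(G \right)} = 7 - \frac{G + \frac{-4 + G}{-13 + G}}{-5 + G}$ ($D{\left(G \right)} = 7 - \frac{G + \frac{-4 + G}{-13 + G}}{G - 5} = 7 - \frac{G + \frac{-4 + G}{-13 + G}}{-5 + G}$)
$\frac{1}{-389 + D{\left(-87 \right)}} = \frac{1}{-389 + \frac{4 - -87 - \left(-13 - 87\right) \left(35 - -522\right)}{\left(-13 - 87\right) \left(-5 - 87\right)}} = \frac{1}{-389 + \frac{4 + 87 - - 100 \left(35 + 522\right)}{\left(-100\right) \left(-92\right)}} = \frac{1}{-389 - - \frac{4 + 87 - \left(-100\right) 557}{9200}} = \frac{1}{-389 - - \frac{4 + 87 + 55700}{9200}} = \frac{1}{-389 - \left(- \frac{1}{9200}\right) 55791} = \frac{1}{-389 + \frac{55791}{9200}} = \frac{1}{- \frac{3523009}{9200}} = - \frac{9200}{3523009}$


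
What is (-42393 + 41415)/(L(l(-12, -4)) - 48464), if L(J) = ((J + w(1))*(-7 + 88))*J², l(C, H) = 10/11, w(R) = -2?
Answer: 650859/32301392 ≈ 0.020150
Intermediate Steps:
l(C, H) = 10/11 (l(C, H) = 10*(1/11) = 10/11)
L(J) = J²*(-162 + 81*J) (L(J) = ((J - 2)*(-7 + 88))*J² = ((-2 + J)*81)*J² = (-162 + 81*J)*J² = J²*(-162 + 81*J))
(-42393 + 41415)/(L(l(-12, -4)) - 48464) = (-42393 + 41415)/(81*(10/11)²*(-2 + 10/11) - 48464) = -978/(81*(100/121)*(-12/11) - 48464) = -978/(-97200/1331 - 48464) = -978/(-64602784/1331) = -978*(-1331/64602784) = 650859/32301392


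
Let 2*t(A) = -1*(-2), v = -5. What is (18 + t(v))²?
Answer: 361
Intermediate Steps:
t(A) = 1 (t(A) = (-1*(-2))/2 = (½)*2 = 1)
(18 + t(v))² = (18 + 1)² = 19² = 361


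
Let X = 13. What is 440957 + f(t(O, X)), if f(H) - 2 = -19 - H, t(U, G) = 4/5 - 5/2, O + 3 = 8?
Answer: 4409417/10 ≈ 4.4094e+5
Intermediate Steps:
O = 5 (O = -3 + 8 = 5)
t(U, G) = -17/10 (t(U, G) = 4*(1/5) - 5*1/2 = 4/5 - 5/2 = -17/10)
f(H) = -17 - H (f(H) = 2 + (-19 - H) = -17 - H)
440957 + f(t(O, X)) = 440957 + (-17 - 1*(-17/10)) = 440957 + (-17 + 17/10) = 440957 - 153/10 = 4409417/10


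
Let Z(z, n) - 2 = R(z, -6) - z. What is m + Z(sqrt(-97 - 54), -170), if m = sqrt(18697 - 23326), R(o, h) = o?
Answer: 2 + I*sqrt(4629) ≈ 2.0 + 68.037*I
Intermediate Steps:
m = I*sqrt(4629) (m = sqrt(-4629) = I*sqrt(4629) ≈ 68.037*I)
Z(z, n) = 2 (Z(z, n) = 2 + (z - z) = 2 + 0 = 2)
m + Z(sqrt(-97 - 54), -170) = I*sqrt(4629) + 2 = 2 + I*sqrt(4629)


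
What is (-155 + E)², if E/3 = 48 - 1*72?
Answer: 51529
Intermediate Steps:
E = -72 (E = 3*(48 - 1*72) = 3*(48 - 72) = 3*(-24) = -72)
(-155 + E)² = (-155 - 72)² = (-227)² = 51529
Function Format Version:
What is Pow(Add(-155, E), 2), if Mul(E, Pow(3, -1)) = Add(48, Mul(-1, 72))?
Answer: 51529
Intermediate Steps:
E = -72 (E = Mul(3, Add(48, Mul(-1, 72))) = Mul(3, Add(48, -72)) = Mul(3, -24) = -72)
Pow(Add(-155, E), 2) = Pow(Add(-155, -72), 2) = Pow(-227, 2) = 51529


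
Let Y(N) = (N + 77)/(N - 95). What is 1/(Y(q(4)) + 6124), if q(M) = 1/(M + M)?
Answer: 759/4647499 ≈ 0.00016331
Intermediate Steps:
q(M) = 1/(2*M)
Y(N) = (77 + N)/(-95 + N)
1/(Y(q(4)) + 6124) = 1/((77 + (1/2)/4)/(-95 + (1/2)/4) + 6124) = 1/((77 + (1/2)*(1/4))/(-95 + (1/2)*(1/4)) + 6124) = 1/((77 + 1/8)/(-95 + 1/8) + 6124) = 1/((617/8)/(-759/8) + 6124) = 1/(-8/759*617/8 + 6124) = 1/(-617/759 + 6124) = 1/(4647499/759) = 759/4647499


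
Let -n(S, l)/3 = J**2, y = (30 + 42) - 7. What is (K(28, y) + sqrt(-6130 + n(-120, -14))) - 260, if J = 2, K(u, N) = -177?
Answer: -437 + I*sqrt(6142) ≈ -437.0 + 78.371*I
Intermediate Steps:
y = 65 (y = 72 - 7 = 65)
n(S, l) = -12 (n(S, l) = -3*2**2 = -3*4 = -12)
(K(28, y) + sqrt(-6130 + n(-120, -14))) - 260 = (-177 + sqrt(-6130 - 12)) - 260 = (-177 + sqrt(-6142)) - 260 = (-177 + I*sqrt(6142)) - 260 = -437 + I*sqrt(6142)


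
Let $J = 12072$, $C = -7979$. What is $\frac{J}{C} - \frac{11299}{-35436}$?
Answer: $- \frac{337628671}{282743844} \approx -1.1941$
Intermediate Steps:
$\frac{J}{C} - \frac{11299}{-35436} = \frac{12072}{-7979} - \frac{11299}{-35436} = 12072 \left(- \frac{1}{7979}\right) - - \frac{11299}{35436} = - \frac{12072}{7979} + \frac{11299}{35436} = - \frac{337628671}{282743844}$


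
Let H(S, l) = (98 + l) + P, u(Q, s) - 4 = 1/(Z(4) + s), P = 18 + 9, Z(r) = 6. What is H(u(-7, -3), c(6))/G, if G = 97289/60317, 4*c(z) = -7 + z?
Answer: 30098183/389156 ≈ 77.342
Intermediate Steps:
P = 27
c(z) = -7/4 + z/4 (c(z) = (-7 + z)/4 = -7/4 + z/4)
u(Q, s) = 4 + 1/(6 + s)
G = 97289/60317 (G = 97289*(1/60317) = 97289/60317 ≈ 1.6130)
H(S, l) = 125 + l (H(S, l) = (98 + l) + 27 = 125 + l)
H(u(-7, -3), c(6))/G = (125 + (-7/4 + (¼)*6))/(97289/60317) = (125 + (-7/4 + 3/2))*(60317/97289) = (125 - ¼)*(60317/97289) = (499/4)*(60317/97289) = 30098183/389156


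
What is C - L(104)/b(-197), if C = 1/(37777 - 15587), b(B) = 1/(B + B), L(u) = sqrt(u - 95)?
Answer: 26228581/22190 ≈ 1182.0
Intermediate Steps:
L(u) = sqrt(-95 + u)
b(B) = 1/(2*B)
C = 1/22190 ≈ 4.5065e-5
C - L(104)/b(-197) = 1/22190 - sqrt(-95 + 104)/((1/2)/(-197)) = 1/22190 - sqrt(9)/((1/2)*(-1/197)) = 1/22190 - 3/(-1/394) = 1/22190 - 3*(-394) = 1/22190 - 1*(-1182) = 1/22190 + 1182 = 26228581/22190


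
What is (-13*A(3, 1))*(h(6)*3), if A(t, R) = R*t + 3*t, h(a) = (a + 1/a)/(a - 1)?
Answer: -2886/5 ≈ -577.20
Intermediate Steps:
h(a) = (a + 1/a)/(-1 + a)
A(t, R) = 3*t + R*t
(-13*A(3, 1))*(h(6)*3) = (-39*(3 + 1))*(((1 + 6²)/(6*(-1 + 6)))*3) = (-39*4)*(((⅙)*(1 + 36)/5)*3) = (-13*12)*(((⅙)*(⅕)*37)*3) = -962*3/5 = -156*37/10 = -2886/5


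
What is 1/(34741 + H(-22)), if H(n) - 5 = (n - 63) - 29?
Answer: 1/34632 ≈ 2.8875e-5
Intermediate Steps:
H(n) = -87 + n (H(n) = 5 + ((n - 63) - 29) = 5 + ((-63 + n) - 29) = 5 + (-92 + n) = -87 + n)
1/(34741 + H(-22)) = 1/(34741 + (-87 - 22)) = 1/(34741 - 109) = 1/34632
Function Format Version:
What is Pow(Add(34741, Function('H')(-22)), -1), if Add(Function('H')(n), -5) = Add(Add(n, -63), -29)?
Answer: Rational(1, 34632) ≈ 2.8875e-5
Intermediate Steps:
Function('H')(n) = Add(-87, n) (Function('H')(n) = Add(5, Add(Add(n, -63), -29)) = Add(5, Add(Add(-63, n), -29)) = Add(5, Add(-92, n)) = Add(-87, n))
Pow(Add(34741, Function('H')(-22)), -1) = Pow(Add(34741, Add(-87, -22)), -1) = Pow(Add(34741, -109), -1) = Pow(34632, -1) = Rational(1, 34632)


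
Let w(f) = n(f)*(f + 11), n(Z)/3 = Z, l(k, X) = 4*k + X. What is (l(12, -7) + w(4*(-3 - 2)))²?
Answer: 337561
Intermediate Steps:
l(k, X) = X + 4*k
n(Z) = 3*Z
w(f) = 3*f*(11 + f) (w(f) = (3*f)*(f + 11) = (3*f)*(11 + f) = 3*f*(11 + f))
(l(12, -7) + w(4*(-3 - 2)))² = ((-7 + 4*12) + 3*(4*(-3 - 2))*(11 + 4*(-3 - 2)))² = ((-7 + 48) + 3*(4*(-5))*(11 + 4*(-5)))² = (41 + 3*(-20)*(11 - 20))² = (41 + 3*(-20)*(-9))² = (41 + 540)² = 581² = 337561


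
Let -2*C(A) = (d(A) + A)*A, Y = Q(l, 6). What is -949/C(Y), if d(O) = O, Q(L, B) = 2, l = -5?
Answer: 949/4 ≈ 237.25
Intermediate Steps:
Y = 2
C(A) = -A**2 (C(A) = -(A + A)*A/2 = -2*A*A/2 = -A**2)
-949/C(Y) = -949/((-1*2**2)) = -949/((-1*4)) = -949/(-4) = -949*(-1/4) = 949/4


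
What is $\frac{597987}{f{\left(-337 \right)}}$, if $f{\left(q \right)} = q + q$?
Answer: $- \frac{597987}{674} \approx -887.22$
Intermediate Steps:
$f{\left(q \right)} = 2 q$
$\frac{597987}{f{\left(-337 \right)}} = \frac{597987}{2 \left(-337\right)} = \frac{597987}{-674} = 597987 \left(- \frac{1}{674}\right) = - \frac{597987}{674}$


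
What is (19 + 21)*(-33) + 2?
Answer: -1318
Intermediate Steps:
(19 + 21)*(-33) + 2 = 40*(-33) + 2 = -1320 + 2 = -1318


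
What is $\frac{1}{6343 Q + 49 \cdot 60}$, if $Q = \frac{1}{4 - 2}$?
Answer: $\frac{2}{12223} \approx 0.00016363$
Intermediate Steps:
$Q = \frac{1}{2} \approx 0.5$
$\frac{1}{6343 Q + 49 \cdot 60} = \frac{1}{6343 \cdot \frac{1}{2} + 49 \cdot 60} = \frac{1}{\frac{6343}{2} + 2940} = \frac{1}{\frac{12223}{2}} = \frac{2}{12223}$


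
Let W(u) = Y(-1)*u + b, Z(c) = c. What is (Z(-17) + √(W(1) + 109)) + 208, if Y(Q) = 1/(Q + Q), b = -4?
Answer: 191 + √418/2 ≈ 201.22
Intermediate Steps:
Y(Q) = 1/(2*Q)
W(u) = -4 - u/2 (W(u) = ((½)/(-1))*u - 4 = ((½)*(-1))*u - 4 = -u/2 - 4 = -4 - u/2)
(Z(-17) + √(W(1) + 109)) + 208 = (-17 + √((-4 - ½*1) + 109)) + 208 = (-17 + √((-4 - ½) + 109)) + 208 = (-17 + √(-9/2 + 109)) + 208 = (-17 + √(209/2)) + 208 = (-17 + √418/2) + 208 = 191 + √418/2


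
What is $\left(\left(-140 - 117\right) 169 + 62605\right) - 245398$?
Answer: $-226226$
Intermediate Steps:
$\left(\left(-140 - 117\right) 169 + 62605\right) - 245398 = \left(\left(-257\right) 169 + 62605\right) - 245398 = \left(-43433 + 62605\right) - 245398 = 19172 - 245398 = -226226$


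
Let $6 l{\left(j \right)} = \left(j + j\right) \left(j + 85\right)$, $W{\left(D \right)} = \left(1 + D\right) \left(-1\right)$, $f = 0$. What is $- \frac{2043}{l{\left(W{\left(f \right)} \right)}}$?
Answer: $\frac{2043}{28} \approx 72.964$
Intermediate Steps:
$W{\left(D \right)} = -1 - D$
$l{\left(j \right)} = \frac{j \left(85 + j\right)}{3}$ ($l{\left(j \right)} = \frac{\left(j + j\right) \left(j + 85\right)}{6} = \frac{2 j \left(85 + j\right)}{6} = \frac{j \left(85 + j\right)}{3}$)
$- \frac{2043}{l{\left(W{\left(f \right)} \right)}} = - \frac{2043}{\frac{1}{3} \left(-1 - 0\right) \left(85 - 1\right)} = - \frac{2043}{\frac{1}{3} \left(-1 + 0\right) \left(85 + \left(-1 + 0\right)\right)} = - \frac{2043}{\frac{1}{3} \left(-1\right) \left(85 - 1\right)} = - \frac{2043}{\frac{1}{3} \left(-1\right) 84} = - \frac{2043}{-28} = \left(-2043\right) \left(- \frac{1}{28}\right) = \frac{2043}{28}$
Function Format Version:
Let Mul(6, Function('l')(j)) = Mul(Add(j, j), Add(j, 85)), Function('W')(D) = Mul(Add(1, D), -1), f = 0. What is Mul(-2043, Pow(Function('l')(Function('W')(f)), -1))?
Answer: Rational(2043, 28) ≈ 72.964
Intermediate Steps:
Function('W')(D) = Add(-1, Mul(-1, D))
Function('l')(j) = Mul(Rational(1, 3), j, Add(85, j)) (Function('l')(j) = Mul(Rational(1, 6), Mul(Add(j, j), Add(j, 85))) = Mul(Rational(1, 6), Mul(Mul(2, j), Add(85, j))) = Mul(Rational(1, 6), Mul(2, j, Add(85, j))) = Mul(Rational(1, 3), j, Add(85, j)))
Mul(-2043, Pow(Function('l')(Function('W')(f)), -1)) = Mul(-2043, Pow(Mul(Rational(1, 3), Add(-1, Mul(-1, 0)), Add(85, Add(-1, Mul(-1, 0)))), -1)) = Mul(-2043, Pow(Mul(Rational(1, 3), Add(-1, 0), Add(85, Add(-1, 0))), -1)) = Mul(-2043, Pow(Mul(Rational(1, 3), -1, Add(85, -1)), -1)) = Mul(-2043, Pow(Mul(Rational(1, 3), -1, 84), -1)) = Mul(-2043, Pow(-28, -1)) = Mul(-2043, Rational(-1, 28)) = Rational(2043, 28)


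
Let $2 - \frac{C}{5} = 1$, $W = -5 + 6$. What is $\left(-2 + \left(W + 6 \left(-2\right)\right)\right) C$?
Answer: $-65$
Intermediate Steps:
$W = 1$
$C = 5$ ($C = 10 - 5 = 5$)
$\left(-2 + \left(W + 6 \left(-2\right)\right)\right) C = \left(-2 + \left(1 + 6 \left(-2\right)\right)\right) 5 = \left(-2 + \left(1 - 12\right)\right) 5 = \left(-2 - 11\right) 5 = \left(-13\right) 5 = -65$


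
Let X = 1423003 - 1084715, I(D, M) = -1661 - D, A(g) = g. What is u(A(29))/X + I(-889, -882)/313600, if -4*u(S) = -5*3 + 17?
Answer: -4083049/1657611200 ≈ -0.0024632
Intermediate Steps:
X = 338288
u(S) = -1/2 (u(S) = -(-5*3 + 17)/4 = -(-15 + 17)/4 = -1/4*2 = -1/2)
u(A(29))/X + I(-889, -882)/313600 = -1/2/338288 + (-1661 - 1*(-889))/313600 = -1/2*1/338288 + (-1661 + 889)*(1/313600) = -1/676576 - 772*1/313600 = -1/676576 - 193/78400 = -4083049/1657611200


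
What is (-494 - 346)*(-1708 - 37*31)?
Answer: 2398200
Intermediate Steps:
(-494 - 346)*(-1708 - 37*31) = -840*(-1708 - 1147) = -840*(-2855) = 2398200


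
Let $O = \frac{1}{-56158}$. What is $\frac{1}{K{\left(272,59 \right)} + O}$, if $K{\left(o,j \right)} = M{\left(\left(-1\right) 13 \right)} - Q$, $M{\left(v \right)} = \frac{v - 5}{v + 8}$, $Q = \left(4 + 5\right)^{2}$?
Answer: $- \frac{280790}{21733151} \approx -0.01292$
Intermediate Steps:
$Q = 81$ ($Q = 9^{2} = 81$)
$O = - \frac{1}{56158} \approx -1.7807 \cdot 10^{-5}$
$M{\left(v \right)} = \frac{-5 + v}{8 + v}$
$K{\left(o,j \right)} = - \frac{387}{5}$ ($K{\left(o,j \right)} = \frac{-5 - 13}{8 - 13} - 81 = \frac{1}{-5} \left(-18\right) - 81 = \left(- \frac{1}{5}\right) \left(-18\right) - 81 = \frac{18}{5} - 81 = - \frac{387}{5}$)
$\frac{1}{K{\left(272,59 \right)} + O} = \frac{1}{- \frac{387}{5} - \frac{1}{56158}} = \frac{1}{- \frac{21733151}{280790}} = - \frac{280790}{21733151}$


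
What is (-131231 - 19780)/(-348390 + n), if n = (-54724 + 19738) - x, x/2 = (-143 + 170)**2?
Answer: 50337/128278 ≈ 0.39241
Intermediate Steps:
x = 1458 (x = 2*(-143 + 170)**2 = 2*27**2 = 2*729 = 1458)
n = -36444 (n = (-54724 + 19738) - 1*1458 = -34986 - 1458 = -36444)
(-131231 - 19780)/(-348390 + n) = (-131231 - 19780)/(-348390 - 36444) = -151011/(-384834) = -151011*(-1/384834) = 50337/128278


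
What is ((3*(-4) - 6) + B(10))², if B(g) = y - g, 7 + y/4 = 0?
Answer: 3136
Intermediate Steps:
y = -28 (y = -28 + 4*0 = -28 + 0 = -28)
B(g) = -28 - g
((3*(-4) - 6) + B(10))² = ((3*(-4) - 6) + (-28 - 1*10))² = ((-12 - 6) + (-28 - 10))² = (-18 - 38)² = (-56)² = 3136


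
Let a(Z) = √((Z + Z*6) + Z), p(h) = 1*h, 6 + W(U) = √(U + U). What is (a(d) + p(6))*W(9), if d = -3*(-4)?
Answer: -6*(2 - √2)*(3 + 2*√6) ≈ -27.763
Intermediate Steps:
W(U) = -6 + √2*√U (W(U) = -6 + √(U + U) = -6 + √(2*U) = -6 + √2*√U)
d = 12
p(h) = h
a(Z) = 2*√2*√Z (a(Z) = √((Z + 6*Z) + Z) = √(7*Z + Z) = √(8*Z) = 2*√2*√Z)
(a(d) + p(6))*W(9) = (2*√2*√12 + 6)*(-6 + √2*√9) = (2*√2*(2*√3) + 6)*(-6 + √2*3) = (4*√6 + 6)*(-6 + 3*√2) = (6 + 4*√6)*(-6 + 3*√2) = (-6 + 3*√2)*(6 + 4*√6)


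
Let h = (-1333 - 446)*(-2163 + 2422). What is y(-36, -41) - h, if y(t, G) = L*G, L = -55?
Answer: 463016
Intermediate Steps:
y(t, G) = -55*G
h = -460761 (h = -1779*259 = -460761)
y(-36, -41) - h = -55*(-41) - 1*(-460761) = 2255 + 460761 = 463016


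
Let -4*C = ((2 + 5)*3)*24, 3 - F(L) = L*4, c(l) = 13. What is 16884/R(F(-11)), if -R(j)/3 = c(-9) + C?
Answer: 5628/113 ≈ 49.805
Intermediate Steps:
F(L) = 3 - 4*L (F(L) = 3 - L*4 = 3 - 4*L)
C = -126 (C = -(2 + 5)*3*24/4 = -7*3*24/4 = -21*24/4 = -¼*504 = -126)
R(j) = 339 (R(j) = -3*(13 - 126) = -3*(-113) = 339)
16884/R(F(-11)) = 16884/339 = 16884*(1/339) = 5628/113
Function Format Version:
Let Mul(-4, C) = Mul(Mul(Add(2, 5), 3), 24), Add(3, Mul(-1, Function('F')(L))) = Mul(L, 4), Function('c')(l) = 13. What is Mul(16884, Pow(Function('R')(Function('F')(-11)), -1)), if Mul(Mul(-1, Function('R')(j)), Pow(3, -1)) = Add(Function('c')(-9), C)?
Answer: Rational(5628, 113) ≈ 49.805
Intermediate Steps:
Function('F')(L) = Add(3, Mul(-4, L)) (Function('F')(L) = Add(3, Mul(-1, Mul(L, 4))) = Add(3, Mul(-1, Mul(4, L))) = Add(3, Mul(-4, L)))
C = -126 (C = Mul(Rational(-1, 4), Mul(Mul(Add(2, 5), 3), 24)) = Mul(Rational(-1, 4), Mul(Mul(7, 3), 24)) = Mul(Rational(-1, 4), Mul(21, 24)) = Mul(Rational(-1, 4), 504) = -126)
Function('R')(j) = 339 (Function('R')(j) = Mul(-3, Add(13, -126)) = Mul(-3, -113) = 339)
Mul(16884, Pow(Function('R')(Function('F')(-11)), -1)) = Mul(16884, Pow(339, -1)) = Mul(16884, Rational(1, 339)) = Rational(5628, 113)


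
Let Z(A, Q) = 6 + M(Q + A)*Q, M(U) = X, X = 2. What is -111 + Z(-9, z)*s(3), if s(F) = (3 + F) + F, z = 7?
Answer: 69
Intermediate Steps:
M(U) = 2
Z(A, Q) = 6 + 2*Q
s(F) = 3 + 2*F
-111 + Z(-9, z)*s(3) = -111 + (6 + 2*7)*(3 + 2*3) = -111 + (6 + 14)*(3 + 6) = -111 + 20*9 = -111 + 180 = 69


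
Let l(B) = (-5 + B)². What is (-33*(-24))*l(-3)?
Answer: 50688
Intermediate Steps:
(-33*(-24))*l(-3) = (-33*(-24))*(-5 - 3)² = 792*(-8)² = 792*64 = 50688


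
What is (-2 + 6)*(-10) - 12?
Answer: -52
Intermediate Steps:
(-2 + 6)*(-10) - 12 = 4*(-10) - 12 = -40 - 12 = -52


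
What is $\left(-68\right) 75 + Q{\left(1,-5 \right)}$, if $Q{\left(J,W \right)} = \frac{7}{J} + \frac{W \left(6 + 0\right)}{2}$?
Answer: $-5108$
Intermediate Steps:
$Q{\left(J,W \right)} = 3 W + \frac{7}{J}$ ($Q{\left(J,W \right)} = \frac{7}{J} + W 6 \cdot \frac{1}{2} = \frac{7}{J} + 6 W \frac{1}{2} = \frac{7}{J} + 3 W = 3 W + \frac{7}{J}$)
$\left(-68\right) 75 + Q{\left(1,-5 \right)} = \left(-68\right) 75 + \left(3 \left(-5\right) + \frac{7}{1}\right) = -5100 + \left(-15 + 7 \cdot 1\right) = -5100 + \left(-15 + 7\right) = -5100 - 8 = -5108$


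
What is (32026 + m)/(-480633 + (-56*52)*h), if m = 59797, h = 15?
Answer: -91823/524313 ≈ -0.17513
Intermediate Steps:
(32026 + m)/(-480633 + (-56*52)*h) = (32026 + 59797)/(-480633 - 56*52*15) = 91823/(-480633 - 2912*15) = 91823/(-480633 - 43680) = 91823/(-524313) = 91823*(-1/524313) = -91823/524313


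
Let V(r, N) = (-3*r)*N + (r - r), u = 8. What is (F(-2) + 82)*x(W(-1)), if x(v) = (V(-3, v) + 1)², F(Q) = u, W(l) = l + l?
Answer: 26010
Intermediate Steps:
W(l) = 2*l
V(r, N) = -3*N*r (V(r, N) = -3*N*r + 0 = -3*N*r)
F(Q) = 8
x(v) = (1 + 9*v)² (x(v) = (-3*v*(-3) + 1)² = (9*v + 1)² = (1 + 9*v)²)
(F(-2) + 82)*x(W(-1)) = (8 + 82)*(1 + 9*(2*(-1)))² = 90*(1 + 9*(-2))² = 90*(1 - 18)² = 90*(-17)² = 90*289 = 26010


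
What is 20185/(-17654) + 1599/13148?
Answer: -118581817/116057396 ≈ -1.0218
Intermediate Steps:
20185/(-17654) + 1599/13148 = 20185*(-1/17654) + 1599*(1/13148) = -20185/17654 + 1599/13148 = -118581817/116057396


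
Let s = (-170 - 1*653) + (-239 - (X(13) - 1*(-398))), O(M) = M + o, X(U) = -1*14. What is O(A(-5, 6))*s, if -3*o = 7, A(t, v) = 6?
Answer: -5302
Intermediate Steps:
o = -7/3 (o = -⅓*7 = -7/3 ≈ -2.3333)
X(U) = -14
O(M) = -7/3 + M (O(M) = M - 7/3 = -7/3 + M)
s = -1446 (s = (-170 - 1*653) + (-239 - (-14 - 1*(-398))) = (-170 - 653) + (-239 - (-14 + 398)) = -823 + (-239 - 1*384) = -823 + (-239 - 384) = -823 - 623 = -1446)
O(A(-5, 6))*s = (-7/3 + 6)*(-1446) = (11/3)*(-1446) = -5302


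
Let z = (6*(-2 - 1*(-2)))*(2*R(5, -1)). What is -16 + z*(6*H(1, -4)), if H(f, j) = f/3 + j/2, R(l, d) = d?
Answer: -16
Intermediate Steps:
H(f, j) = j/2 + f/3 (H(f, j) = f*(⅓) + j*(½) = f/3 + j/2 = j/2 + f/3)
z = 0 (z = (6*(-2 - 1*(-2)))*(2*(-1)) = (6*(-2 + 2))*(-2) = (6*0)*(-2) = 0*(-2) = 0)
-16 + z*(6*H(1, -4)) = -16 + 0*(6*((½)*(-4) + (⅓)*1)) = -16 + 0*(6*(-2 + ⅓)) = -16 + 0*(6*(-5/3)) = -16 + 0*(-10) = -16 + 0 = -16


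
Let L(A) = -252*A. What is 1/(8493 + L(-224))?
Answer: 1/64941 ≈ 1.5399e-5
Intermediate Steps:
1/(8493 + L(-224)) = 1/(8493 - 252*(-224)) = 1/(8493 + 56448) = 1/64941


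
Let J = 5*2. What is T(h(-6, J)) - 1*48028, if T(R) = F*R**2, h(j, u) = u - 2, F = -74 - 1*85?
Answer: -58204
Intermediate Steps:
F = -159 (F = -74 - 85 = -159)
J = 10
h(j, u) = -2 + u
T(R) = -159*R**2
T(h(-6, J)) - 1*48028 = -159*(-2 + 10)**2 - 1*48028 = -159*8**2 - 48028 = -159*64 - 48028 = -10176 - 48028 = -58204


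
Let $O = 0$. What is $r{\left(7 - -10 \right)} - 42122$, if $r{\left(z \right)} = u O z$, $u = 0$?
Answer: $-42122$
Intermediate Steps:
$r{\left(z \right)} = 0$ ($r{\left(z \right)} = 0 \cdot 0 z = 0 z = 0$)
$r{\left(7 - -10 \right)} - 42122 = 0 - 42122 = -42122$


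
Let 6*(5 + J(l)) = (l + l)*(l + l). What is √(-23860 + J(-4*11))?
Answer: I*√203169/3 ≈ 150.25*I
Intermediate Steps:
J(l) = -5 + 2*l²/3 (J(l) = -5 + ((l + l)*(l + l))/6 = -5 + ((2*l)*(2*l))/6 = -5 + (4*l²)/6 = -5 + 2*l²/3)
√(-23860 + J(-4*11)) = √(-23860 + (-5 + 2*(-4*11)²/3)) = √(-23860 + (-5 + (⅔)*(-44)²)) = √(-23860 + (-5 + (⅔)*1936)) = √(-23860 + (-5 + 3872/3)) = √(-23860 + 3857/3) = √(-67723/3) = I*√203169/3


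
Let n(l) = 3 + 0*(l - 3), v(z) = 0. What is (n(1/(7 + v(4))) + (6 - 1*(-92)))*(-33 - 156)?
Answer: -19089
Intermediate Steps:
n(l) = 3 (n(l) = 3 + 0*(-3 + l) = 3 + 0 = 3)
(n(1/(7 + v(4))) + (6 - 1*(-92)))*(-33 - 156) = (3 + (6 - 1*(-92)))*(-33 - 156) = (3 + (6 + 92))*(-189) = (3 + 98)*(-189) = 101*(-189) = -19089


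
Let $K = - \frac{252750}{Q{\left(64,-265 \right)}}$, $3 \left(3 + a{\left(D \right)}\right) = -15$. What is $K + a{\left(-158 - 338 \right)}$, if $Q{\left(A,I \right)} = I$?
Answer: $\frac{50126}{53} \approx 945.77$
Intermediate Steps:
$a{\left(D \right)} = -8$ ($a{\left(D \right)} = -3 + \frac{1}{3} \left(-15\right) = -3 - 5 = -8$)
$K = \frac{50550}{53}$ ($K = - \frac{252750}{-265} = \left(-252750\right) \left(- \frac{1}{265}\right) = \frac{50550}{53} \approx 953.77$)
$K + a{\left(-158 - 338 \right)} = \frac{50550}{53} - 8 = \frac{50126}{53}$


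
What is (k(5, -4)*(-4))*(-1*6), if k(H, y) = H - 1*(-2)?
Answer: 168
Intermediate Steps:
k(H, y) = 2 + H (k(H, y) = H + 2 = 2 + H)
(k(5, -4)*(-4))*(-1*6) = ((2 + 5)*(-4))*(-1*6) = (7*(-4))*(-6) = -28*(-6) = 168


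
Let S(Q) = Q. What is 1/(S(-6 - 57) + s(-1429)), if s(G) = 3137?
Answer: 1/3074 ≈ 0.00032531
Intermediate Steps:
1/(S(-6 - 57) + s(-1429)) = 1/((-6 - 57) + 3137) = 1/(-63 + 3137) = 1/3074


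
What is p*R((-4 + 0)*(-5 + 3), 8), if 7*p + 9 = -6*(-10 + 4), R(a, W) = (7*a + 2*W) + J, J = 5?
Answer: 297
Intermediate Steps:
R(a, W) = 5 + 2*W + 7*a (R(a, W) = (7*a + 2*W) + 5 = (2*W + 7*a) + 5 = 5 + 2*W + 7*a)
p = 27/7 (p = -9/7 + (-6*(-10 + 4))/7 = -9/7 + (-6*(-6))/7 = -9/7 + (⅐)*36 = -9/7 + 36/7 = 27/7 ≈ 3.8571)
p*R((-4 + 0)*(-5 + 3), 8) = 27*(5 + 2*8 + 7*((-4 + 0)*(-5 + 3)))/7 = 27*(5 + 16 + 7*(-4*(-2)))/7 = 27*(5 + 16 + 7*8)/7 = 27*(5 + 16 + 56)/7 = (27/7)*77 = 297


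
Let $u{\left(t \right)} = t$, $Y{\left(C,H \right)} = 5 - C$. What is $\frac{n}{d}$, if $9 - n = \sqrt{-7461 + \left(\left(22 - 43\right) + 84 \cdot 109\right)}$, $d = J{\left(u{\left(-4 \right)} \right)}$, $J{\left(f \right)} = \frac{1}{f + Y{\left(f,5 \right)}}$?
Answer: $45 - 15 \sqrt{186} \approx -159.57$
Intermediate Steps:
$J{\left(f \right)} = \frac{1}{5}$ ($J{\left(f \right)} = \frac{1}{f - \left(-5 + f\right)} = \frac{1}{5}$)
$d = \frac{1}{5} \approx 0.2$
$n = 9 - 3 \sqrt{186}$ ($n = 9 - \sqrt{-7461 + \left(\left(22 - 43\right) + 84 \cdot 109\right)} = 9 - \sqrt{-7461 + \left(-21 + 9156\right)} = 9 - \sqrt{-7461 + 9135} = 9 - \sqrt{1674} = 9 - 3 \sqrt{186} \approx -31.915$)
$\frac{n}{d} = \left(9 - 3 \sqrt{186}\right) \frac{1}{\frac{1}{5}} = \left(9 - 3 \sqrt{186}\right) 5 = 45 - 15 \sqrt{186}$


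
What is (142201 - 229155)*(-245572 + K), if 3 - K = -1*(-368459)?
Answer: 53392190712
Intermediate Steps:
K = -368456 (K = 3 - (-1)*(-368459) = 3 - 1*368459 = 3 - 368459 = -368456)
(142201 - 229155)*(-245572 + K) = (142201 - 229155)*(-245572 - 368456) = -86954*(-614028) = 53392190712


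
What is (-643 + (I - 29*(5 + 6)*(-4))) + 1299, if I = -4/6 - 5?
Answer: 5779/3 ≈ 1926.3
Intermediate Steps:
I = -17/3 (I = -4*⅙ - 5 = -⅔ - 5 = -17/3 ≈ -5.6667)
(-643 + (I - 29*(5 + 6)*(-4))) + 1299 = (-643 + (-17/3 - 29*(5 + 6)*(-4))) + 1299 = (-643 + (-17/3 - 319*(-4))) + 1299 = (-643 + (-17/3 - 29*(-44))) + 1299 = (-643 + (-17/3 + 1276)) + 1299 = (-643 + 3811/3) + 1299 = 1882/3 + 1299 = 5779/3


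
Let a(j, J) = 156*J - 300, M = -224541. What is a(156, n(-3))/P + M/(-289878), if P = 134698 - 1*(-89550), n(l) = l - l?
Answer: 1047206391/1354261703 ≈ 0.77327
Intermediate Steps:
n(l) = 0
P = 224248 (P = 134698 + 89550 = 224248)
a(j, J) = -300 + 156*J
a(156, n(-3))/P + M/(-289878) = (-300 + 156*0)/224248 - 224541/(-289878) = (-300 + 0)*(1/224248) - 224541*(-1/289878) = -300*1/224248 + 74847/96626 = -75/56062 + 74847/96626 = 1047206391/1354261703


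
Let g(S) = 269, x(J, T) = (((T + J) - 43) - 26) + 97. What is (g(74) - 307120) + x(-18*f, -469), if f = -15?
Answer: -307022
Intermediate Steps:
x(J, T) = 28 + J + T (x(J, T) = (((J + T) - 43) - 26) + 97 = ((-43 + J + T) - 26) + 97 = (-69 + J + T) + 97 = 28 + J + T)
(g(74) - 307120) + x(-18*f, -469) = (269 - 307120) + (28 - 18*(-15) - 469) = -306851 + (28 + 270 - 469) = -306851 - 171 = -307022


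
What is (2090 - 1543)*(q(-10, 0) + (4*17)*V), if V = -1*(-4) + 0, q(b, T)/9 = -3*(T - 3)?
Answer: 193091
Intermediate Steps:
q(b, T) = 81 - 27*T (q(b, T) = 9*(-3*(T - 3)) = 9*(-3*(-3 + T)) = 9*(9 - 3*T) = 81 - 27*T)
V = 4 (V = 4 + 0 = 4)
(2090 - 1543)*(q(-10, 0) + (4*17)*V) = (2090 - 1543)*((81 - 27*0) + (4*17)*4) = 547*((81 + 0) + 68*4) = 547*(81 + 272) = 547*353 = 193091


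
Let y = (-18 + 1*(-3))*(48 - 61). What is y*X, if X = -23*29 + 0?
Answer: -182091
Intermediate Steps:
y = 273 (y = (-18 - 3)*(-13) = -21*(-13) = 273)
X = -667 (X = -667 + 0 = -667)
y*X = 273*(-667) = -182091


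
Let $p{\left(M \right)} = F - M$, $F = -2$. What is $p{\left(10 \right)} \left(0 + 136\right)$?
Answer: $-1632$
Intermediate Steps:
$p{\left(M \right)} = -2 - M$
$p{\left(10 \right)} \left(0 + 136\right) = \left(-2 - 10\right) \left(0 + 136\right) = \left(-2 - 10\right) 136 = \left(-12\right) 136 = -1632$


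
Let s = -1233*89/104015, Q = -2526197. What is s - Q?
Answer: 262762271218/104015 ≈ 2.5262e+6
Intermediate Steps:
s = -109737/104015 (s = -109737*1/104015 = -109737/104015 ≈ -1.0550)
s - Q = -109737/104015 - 1*(-2526197) = -109737/104015 + 2526197 = 262762271218/104015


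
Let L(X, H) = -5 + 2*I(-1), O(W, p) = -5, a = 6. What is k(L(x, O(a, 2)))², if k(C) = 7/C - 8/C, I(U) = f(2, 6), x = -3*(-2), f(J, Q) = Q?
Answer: 1/49 ≈ 0.020408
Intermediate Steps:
x = 6
I(U) = 6
L(X, H) = 7 (L(X, H) = -5 + 2*6 = -5 + 12 = 7)
k(C) = -1/C
k(L(x, O(a, 2)))² = (-1/7)² = (-1*⅐)² = (-⅐)² = 1/49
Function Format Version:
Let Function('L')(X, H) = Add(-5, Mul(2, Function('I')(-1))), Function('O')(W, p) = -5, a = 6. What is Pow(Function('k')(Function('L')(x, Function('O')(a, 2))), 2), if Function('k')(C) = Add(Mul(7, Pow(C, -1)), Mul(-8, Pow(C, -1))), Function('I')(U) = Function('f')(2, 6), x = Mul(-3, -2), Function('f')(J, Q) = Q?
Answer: Rational(1, 49) ≈ 0.020408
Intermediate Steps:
x = 6
Function('I')(U) = 6
Function('L')(X, H) = 7 (Function('L')(X, H) = Add(-5, Mul(2, 6)) = Add(-5, 12) = 7)
Function('k')(C) = Mul(-1, Pow(C, -1))
Pow(Function('k')(Function('L')(x, Function('O')(a, 2))), 2) = Pow(Mul(-1, Pow(7, -1)), 2) = Pow(Mul(-1, Rational(1, 7)), 2) = Pow(Rational(-1, 7), 2) = Rational(1, 49)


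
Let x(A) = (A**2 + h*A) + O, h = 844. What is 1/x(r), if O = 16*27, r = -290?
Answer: -1/160228 ≈ -6.2411e-6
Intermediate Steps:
O = 432
x(A) = 432 + A**2 + 844*A (x(A) = (A**2 + 844*A) + 432 = 432 + A**2 + 844*A)
1/x(r) = 1/(432 + (-290)**2 + 844*(-290)) = 1/(432 + 84100 - 244760) = 1/(-160228) = -1/160228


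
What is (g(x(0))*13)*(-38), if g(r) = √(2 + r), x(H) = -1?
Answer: -494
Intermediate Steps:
(g(x(0))*13)*(-38) = (√(2 - 1)*13)*(-38) = (√1*13)*(-38) = (1*13)*(-38) = 13*(-38) = -494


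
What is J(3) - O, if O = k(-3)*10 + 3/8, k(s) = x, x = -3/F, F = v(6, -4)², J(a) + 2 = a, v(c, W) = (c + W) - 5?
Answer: 95/24 ≈ 3.9583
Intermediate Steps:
v(c, W) = -5 + W + c (v(c, W) = (W + c) - 5 = -5 + W + c)
J(a) = -2 + a
F = 9 (F = (-5 - 4 + 6)² = (-3)² = 9)
x = -⅓ (x = -3/9 = -3*⅑ = -⅓ ≈ -0.33333)
k(s) = -⅓
O = -71/24 (O = -⅓*10 + 3/8 = -10/3 + 3*(⅛) = -10/3 + 3/8 = -71/24 ≈ -2.9583)
J(3) - O = (-2 + 3) - 1*(-71/24) = 1 + 71/24 = 95/24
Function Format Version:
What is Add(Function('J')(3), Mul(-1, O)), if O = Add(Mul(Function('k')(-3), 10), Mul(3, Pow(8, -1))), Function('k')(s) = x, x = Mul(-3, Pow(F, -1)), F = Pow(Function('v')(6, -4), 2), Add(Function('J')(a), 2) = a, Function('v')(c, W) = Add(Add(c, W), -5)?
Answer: Rational(95, 24) ≈ 3.9583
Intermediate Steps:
Function('v')(c, W) = Add(-5, W, c) (Function('v')(c, W) = Add(Add(W, c), -5) = Add(-5, W, c))
Function('J')(a) = Add(-2, a)
F = 9 (F = Pow(Add(-5, -4, 6), 2) = Pow(-3, 2) = 9)
x = Rational(-1, 3) (x = Mul(-3, Pow(9, -1)) = Mul(-3, Rational(1, 9)) = Rational(-1, 3) ≈ -0.33333)
Function('k')(s) = Rational(-1, 3)
O = Rational(-71, 24) (O = Add(Mul(Rational(-1, 3), 10), Mul(3, Pow(8, -1))) = Add(Rational(-10, 3), Mul(3, Rational(1, 8))) = Add(Rational(-10, 3), Rational(3, 8)) = Rational(-71, 24) ≈ -2.9583)
Add(Function('J')(3), Mul(-1, O)) = Add(Add(-2, 3), Mul(-1, Rational(-71, 24))) = Add(1, Rational(71, 24)) = Rational(95, 24)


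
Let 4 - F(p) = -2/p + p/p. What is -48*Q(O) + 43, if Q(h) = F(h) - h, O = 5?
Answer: 599/5 ≈ 119.80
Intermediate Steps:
F(p) = 3 + 2/p (F(p) = 4 - (-2/p + p/p) = 4 - (-2/p + 1) = 4 - (1 - 2/p) = 4 + (-1 + 2/p) = 3 + 2/p)
Q(h) = 3 - h + 2/h (Q(h) = (3 + 2/h) - h = 3 - h + 2/h)
-48*Q(O) + 43 = -48*(3 - 1*5 + 2/5) + 43 = -48*(3 - 5 + 2*(⅕)) + 43 = -48*(3 - 5 + ⅖) + 43 = -48*(-8/5) + 43 = 384/5 + 43 = 599/5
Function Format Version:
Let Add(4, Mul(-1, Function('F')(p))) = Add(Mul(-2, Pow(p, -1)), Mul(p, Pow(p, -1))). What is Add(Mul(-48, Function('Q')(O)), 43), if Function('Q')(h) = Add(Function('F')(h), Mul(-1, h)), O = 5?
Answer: Rational(599, 5) ≈ 119.80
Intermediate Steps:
Function('F')(p) = Add(3, Mul(2, Pow(p, -1))) (Function('F')(p) = Add(4, Mul(-1, Add(Mul(-2, Pow(p, -1)), Mul(p, Pow(p, -1))))) = Add(4, Mul(-1, Add(Mul(-2, Pow(p, -1)), 1))) = Add(4, Mul(-1, Add(1, Mul(-2, Pow(p, -1))))) = Add(4, Add(-1, Mul(2, Pow(p, -1)))) = Add(3, Mul(2, Pow(p, -1))))
Function('Q')(h) = Add(3, Mul(-1, h), Mul(2, Pow(h, -1))) (Function('Q')(h) = Add(Add(3, Mul(2, Pow(h, -1))), Mul(-1, h)) = Add(3, Mul(-1, h), Mul(2, Pow(h, -1))))
Add(Mul(-48, Function('Q')(O)), 43) = Add(Mul(-48, Add(3, Mul(-1, 5), Mul(2, Pow(5, -1)))), 43) = Add(Mul(-48, Add(3, -5, Mul(2, Rational(1, 5)))), 43) = Add(Mul(-48, Add(3, -5, Rational(2, 5))), 43) = Add(Mul(-48, Rational(-8, 5)), 43) = Add(Rational(384, 5), 43) = Rational(599, 5)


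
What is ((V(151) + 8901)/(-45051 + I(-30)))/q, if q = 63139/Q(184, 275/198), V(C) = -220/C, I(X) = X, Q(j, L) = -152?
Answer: 204262312/429801758109 ≈ 0.00047525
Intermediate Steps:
q = -63139/152 (q = 63139/(-152) = 63139*(-1/152) = -63139/152 ≈ -415.39)
((V(151) + 8901)/(-45051 + I(-30)))/q = ((-220/151 + 8901)/(-45051 - 30))/(-63139/152) = ((-220*1/151 + 8901)/(-45081))*(-152/63139) = ((-220/151 + 8901)*(-1/45081))*(-152/63139) = ((1343831/151)*(-1/45081))*(-152/63139) = -1343831/6807231*(-152/63139) = 204262312/429801758109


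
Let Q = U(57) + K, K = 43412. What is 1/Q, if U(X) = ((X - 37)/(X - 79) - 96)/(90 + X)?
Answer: 1617/70196138 ≈ 2.3035e-5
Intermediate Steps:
U(X) = (-96 + (-37 + X)/(-79 + X))/(90 + X) (U(X) = ((-37 + X)/(-79 + X) - 96)/(90 + X) = (-96 + (-37 + X)/(-79 + X))/(90 + X))
Q = 70196138/1617 (Q = (7547 - 95*57)/(-7110 + 57² + 11*57) + 43412 = (7547 - 5415)/(-7110 + 3249 + 627) + 43412 = 2132/(-3234) + 43412 = -1/3234*2132 + 43412 = -1066/1617 + 43412 = 70196138/1617 ≈ 43411.)
1/Q = 1/(70196138/1617) = 1617/70196138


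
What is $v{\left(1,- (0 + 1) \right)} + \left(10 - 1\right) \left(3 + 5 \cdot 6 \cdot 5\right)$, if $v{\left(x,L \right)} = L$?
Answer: $1376$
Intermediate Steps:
$v{\left(1,- (0 + 1) \right)} + \left(10 - 1\right) \left(3 + 5 \cdot 6 \cdot 5\right) = - (0 + 1) + \left(10 - 1\right) \left(3 + 5 \cdot 6 \cdot 5\right) = \left(-1\right) 1 + 9 \left(3 + 30 \cdot 5\right) = -1 + 9 \left(3 + 150\right) = -1 + 9 \cdot 153 = -1 + 1377 = 1376$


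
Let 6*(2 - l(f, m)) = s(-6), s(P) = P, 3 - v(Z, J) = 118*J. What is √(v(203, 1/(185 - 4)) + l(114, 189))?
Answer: 22*√362/181 ≈ 2.3126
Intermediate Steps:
v(Z, J) = 3 - 118*J
l(f, m) = 3 (l(f, m) = 2 - ⅙*(-6) = 2 + 1 = 3)
√(v(203, 1/(185 - 4)) + l(114, 189)) = √((3 - 118/(185 - 4)) + 3) = √((3 - 118/181) + 3) = √(425/181 + 3) = √(968/181) = 22*√362/181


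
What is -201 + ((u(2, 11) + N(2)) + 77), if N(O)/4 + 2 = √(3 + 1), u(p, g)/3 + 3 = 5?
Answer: -118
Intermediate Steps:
u(p, g) = 6 (u(p, g) = -9 + 3*5 = -9 + 15 = 6)
N(O) = 0 (N(O) = -8 + 4*√(3 + 1) = -8 + 4*√4 = -8 + 4*2 = -8 + 8 = 0)
-201 + ((u(2, 11) + N(2)) + 77) = -201 + ((6 + 0) + 77) = -201 + (6 + 77) = -201 + 83 = -118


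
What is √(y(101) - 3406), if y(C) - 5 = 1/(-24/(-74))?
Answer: 5*I*√4893/6 ≈ 58.292*I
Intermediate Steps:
y(C) = 97/12 (y(C) = 5 + 1/(-24/(-74)) = 5 + 1/(-24*(-1/74)) = 5 + 1/(12/37) = 5 + 37/12 = 97/12)
√(y(101) - 3406) = √(97/12 - 3406) = √(-40775/12) = 5*I*√4893/6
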